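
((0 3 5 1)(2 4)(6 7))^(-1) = (0 1 5 3)(2 4)(6 7)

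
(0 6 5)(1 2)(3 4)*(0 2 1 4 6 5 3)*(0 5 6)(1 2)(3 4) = (0 6 4 5 1 2 3)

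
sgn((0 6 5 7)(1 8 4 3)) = 1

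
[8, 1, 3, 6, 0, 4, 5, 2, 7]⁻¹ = [4, 1, 7, 2, 5, 6, 3, 8, 0]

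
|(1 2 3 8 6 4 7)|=7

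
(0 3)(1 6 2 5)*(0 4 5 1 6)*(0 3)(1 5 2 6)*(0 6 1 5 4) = (0 6 1 3)(2 4)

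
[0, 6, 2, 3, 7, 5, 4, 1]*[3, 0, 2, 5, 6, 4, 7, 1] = [3, 7, 2, 5, 1, 4, 6, 0]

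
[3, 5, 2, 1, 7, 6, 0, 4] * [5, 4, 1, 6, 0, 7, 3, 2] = [6, 7, 1, 4, 2, 3, 5, 0]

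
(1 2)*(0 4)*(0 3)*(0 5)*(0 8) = (0 4 3 5 8)(1 2)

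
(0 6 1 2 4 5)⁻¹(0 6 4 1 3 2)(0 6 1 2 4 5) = (1 5 2 3 4 6)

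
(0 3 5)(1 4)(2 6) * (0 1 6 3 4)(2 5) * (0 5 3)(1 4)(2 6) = (0 1 5 4 2)(3 6)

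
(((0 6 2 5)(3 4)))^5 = (0 6 2 5)(3 4)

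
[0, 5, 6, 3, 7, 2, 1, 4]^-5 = [0, 6, 5, 3, 7, 1, 2, 4]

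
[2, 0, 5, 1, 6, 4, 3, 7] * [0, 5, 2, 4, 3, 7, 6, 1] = [2, 0, 7, 5, 6, 3, 4, 1]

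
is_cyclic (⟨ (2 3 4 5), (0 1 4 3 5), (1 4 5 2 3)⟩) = no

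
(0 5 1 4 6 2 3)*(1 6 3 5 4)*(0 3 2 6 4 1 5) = (0 1 5 4 2)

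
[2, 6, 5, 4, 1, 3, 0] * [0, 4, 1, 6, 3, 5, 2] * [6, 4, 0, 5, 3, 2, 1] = [4, 0, 2, 5, 3, 1, 6] 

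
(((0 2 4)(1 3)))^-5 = (0 2 4)(1 3)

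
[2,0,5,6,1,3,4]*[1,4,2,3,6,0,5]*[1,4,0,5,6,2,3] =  [0,4,1,2,6,5,3]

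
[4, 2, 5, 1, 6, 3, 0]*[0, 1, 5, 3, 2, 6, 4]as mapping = [0→2, 1→5, 2→6, 3→1, 4→4, 5→3, 6→0]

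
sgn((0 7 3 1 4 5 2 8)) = -1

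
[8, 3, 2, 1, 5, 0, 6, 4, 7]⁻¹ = [5, 3, 2, 1, 7, 4, 6, 8, 0]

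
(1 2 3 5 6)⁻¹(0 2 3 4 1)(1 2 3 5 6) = (0 3 5 4 2)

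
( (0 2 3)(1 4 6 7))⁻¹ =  (0 3 2)(1 7 6 4)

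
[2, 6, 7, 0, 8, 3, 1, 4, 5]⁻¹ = [3, 6, 0, 5, 7, 8, 1, 2, 4]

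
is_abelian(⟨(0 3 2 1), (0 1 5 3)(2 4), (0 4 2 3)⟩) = no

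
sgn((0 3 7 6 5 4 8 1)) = -1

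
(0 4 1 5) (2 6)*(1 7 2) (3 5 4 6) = (0 6 1 4 7 2 3 5) 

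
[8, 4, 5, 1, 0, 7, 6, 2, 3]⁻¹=[4, 3, 7, 8, 1, 2, 6, 5, 0]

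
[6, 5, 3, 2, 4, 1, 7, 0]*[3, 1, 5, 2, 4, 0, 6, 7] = [6, 0, 2, 5, 4, 1, 7, 3]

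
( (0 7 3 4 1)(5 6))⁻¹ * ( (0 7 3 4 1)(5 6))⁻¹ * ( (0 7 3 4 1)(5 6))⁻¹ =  (0 3 1 7 4)(5 6)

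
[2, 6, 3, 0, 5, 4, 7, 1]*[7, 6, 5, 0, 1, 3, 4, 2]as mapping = [0→5, 1→4, 2→0, 3→7, 4→3, 5→1, 6→2, 7→6]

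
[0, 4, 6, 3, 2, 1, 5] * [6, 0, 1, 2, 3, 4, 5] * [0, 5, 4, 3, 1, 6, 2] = [2, 3, 6, 4, 5, 0, 1]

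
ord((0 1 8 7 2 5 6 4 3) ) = 9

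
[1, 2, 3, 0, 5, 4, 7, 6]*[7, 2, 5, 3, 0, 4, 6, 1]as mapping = [0→2, 1→5, 2→3, 3→7, 4→4, 5→0, 6→1, 7→6]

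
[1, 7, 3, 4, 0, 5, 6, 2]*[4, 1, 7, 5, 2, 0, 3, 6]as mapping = [0→1, 1→6, 2→5, 3→2, 4→4, 5→0, 6→3, 7→7]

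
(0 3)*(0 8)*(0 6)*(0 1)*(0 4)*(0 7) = (0 3 8 6 1 4 7)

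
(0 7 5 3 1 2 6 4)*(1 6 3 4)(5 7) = (0 5 4)(1 2 3 6)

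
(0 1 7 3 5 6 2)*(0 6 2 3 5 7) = (0 1)(2 6 3 7 5)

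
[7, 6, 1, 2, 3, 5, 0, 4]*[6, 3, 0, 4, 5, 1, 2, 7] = [7, 2, 3, 0, 4, 1, 6, 5]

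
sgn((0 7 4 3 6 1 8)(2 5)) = -1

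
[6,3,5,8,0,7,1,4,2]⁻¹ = [4,6,8,1,7,2,0,5,3]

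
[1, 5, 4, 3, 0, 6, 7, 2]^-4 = [6, 7, 1, 3, 5, 2, 4, 0]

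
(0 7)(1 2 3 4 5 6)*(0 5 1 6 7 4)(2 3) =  (0 4 1 3)(5 7)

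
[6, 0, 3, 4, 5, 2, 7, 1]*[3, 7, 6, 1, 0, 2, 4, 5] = [4, 3, 1, 0, 2, 6, 5, 7]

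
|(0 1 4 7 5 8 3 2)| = 8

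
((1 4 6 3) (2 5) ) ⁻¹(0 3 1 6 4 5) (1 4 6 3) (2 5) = (0 1 4 3 6 2) 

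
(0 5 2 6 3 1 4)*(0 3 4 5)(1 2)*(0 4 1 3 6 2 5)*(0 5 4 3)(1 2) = (0 3 4 6 2 1 5)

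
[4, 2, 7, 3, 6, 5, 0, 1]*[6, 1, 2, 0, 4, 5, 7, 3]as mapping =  [0→4, 1→2, 2→3, 3→0, 4→7, 5→5, 6→6, 7→1]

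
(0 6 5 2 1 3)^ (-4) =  (0 5 1)(2 3 6)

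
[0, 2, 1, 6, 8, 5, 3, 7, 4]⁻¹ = [0, 2, 1, 6, 8, 5, 3, 7, 4]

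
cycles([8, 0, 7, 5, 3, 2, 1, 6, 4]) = (0 8 4 3 5 2 7 6 1)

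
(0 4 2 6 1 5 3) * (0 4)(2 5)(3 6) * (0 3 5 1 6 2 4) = (0 3)(1 4)(2 5)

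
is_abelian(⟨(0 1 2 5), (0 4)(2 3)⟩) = no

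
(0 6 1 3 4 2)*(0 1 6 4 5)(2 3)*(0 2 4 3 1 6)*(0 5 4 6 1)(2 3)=(0 2 1 6 5 3 4)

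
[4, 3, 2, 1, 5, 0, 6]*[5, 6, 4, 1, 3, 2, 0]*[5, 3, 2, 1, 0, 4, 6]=[1, 3, 0, 6, 2, 4, 5]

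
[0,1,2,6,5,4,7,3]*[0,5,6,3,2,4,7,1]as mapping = [0→0,1→5,2→6,3→7,4→4,5→2,6→1,7→3]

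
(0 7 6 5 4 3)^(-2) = (0 4 6)(3 5 7)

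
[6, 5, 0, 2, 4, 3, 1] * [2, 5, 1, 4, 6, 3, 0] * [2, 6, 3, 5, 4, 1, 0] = [2, 5, 3, 6, 0, 4, 1]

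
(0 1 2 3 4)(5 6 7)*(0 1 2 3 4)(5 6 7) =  (0 2 4 1 3)(5 7 6)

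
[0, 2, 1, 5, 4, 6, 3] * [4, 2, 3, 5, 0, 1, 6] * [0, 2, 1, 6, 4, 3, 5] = [4, 6, 1, 2, 0, 5, 3]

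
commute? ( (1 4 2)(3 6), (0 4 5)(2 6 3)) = no: (1 4 2)(3 6) * (0 4 5)(2 6 3) = (0 4 6 2 1 5), (0 4 5)(2 6 3) * (1 4 2)(3 6) = (0 2 3 1 4 5)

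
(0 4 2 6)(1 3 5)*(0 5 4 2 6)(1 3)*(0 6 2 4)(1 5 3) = (0 4 2 6 3)(1 5)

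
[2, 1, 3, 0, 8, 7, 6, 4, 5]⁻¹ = [3, 1, 0, 2, 7, 8, 6, 5, 4]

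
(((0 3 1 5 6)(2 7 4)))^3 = (0 5 3 6 1)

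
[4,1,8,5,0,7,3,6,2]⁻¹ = [4,1,8,6,0,3,7,5,2]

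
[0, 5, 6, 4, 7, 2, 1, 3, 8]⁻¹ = [0, 6, 5, 7, 3, 1, 2, 4, 8]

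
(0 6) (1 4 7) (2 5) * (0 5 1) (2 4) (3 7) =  (0 6 5 4 3 7) (1 2) 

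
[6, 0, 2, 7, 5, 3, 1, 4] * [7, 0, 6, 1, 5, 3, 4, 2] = [4, 7, 6, 2, 3, 1, 0, 5]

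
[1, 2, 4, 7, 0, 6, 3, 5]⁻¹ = [4, 0, 1, 6, 2, 7, 5, 3]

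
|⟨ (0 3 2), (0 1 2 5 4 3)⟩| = 720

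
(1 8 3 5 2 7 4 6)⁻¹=(1 6 4 7 2 5 3 8)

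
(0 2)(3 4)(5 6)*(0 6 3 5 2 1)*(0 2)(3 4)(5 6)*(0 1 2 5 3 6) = (0 2 3 6 1 5 4)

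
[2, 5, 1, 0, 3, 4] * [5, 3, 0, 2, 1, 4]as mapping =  [0→0, 1→4, 2→3, 3→5, 4→2, 5→1]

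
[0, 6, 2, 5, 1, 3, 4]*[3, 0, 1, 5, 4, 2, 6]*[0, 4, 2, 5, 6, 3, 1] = [5, 1, 4, 2, 0, 3, 6]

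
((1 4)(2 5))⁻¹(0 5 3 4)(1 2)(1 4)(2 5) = (0 2 3 1)(4 5)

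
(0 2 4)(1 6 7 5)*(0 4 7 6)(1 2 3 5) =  (0 3 5 2 7 1)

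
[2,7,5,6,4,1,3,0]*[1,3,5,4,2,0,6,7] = [5,7,0,6,2,3,4,1]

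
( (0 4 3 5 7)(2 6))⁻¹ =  (0 7 5 3 4)(2 6)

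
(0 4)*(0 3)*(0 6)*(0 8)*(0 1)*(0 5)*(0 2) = (0 4 3 6 8 1 5 2)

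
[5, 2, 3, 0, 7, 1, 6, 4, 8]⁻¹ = [3, 5, 1, 2, 7, 0, 6, 4, 8]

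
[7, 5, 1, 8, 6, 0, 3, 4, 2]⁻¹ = [5, 2, 8, 6, 7, 1, 4, 0, 3]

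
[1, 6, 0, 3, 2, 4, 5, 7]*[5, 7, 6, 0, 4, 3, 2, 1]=[7, 2, 5, 0, 6, 4, 3, 1]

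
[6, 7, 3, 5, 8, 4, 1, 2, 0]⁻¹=[8, 6, 7, 2, 5, 3, 0, 1, 4]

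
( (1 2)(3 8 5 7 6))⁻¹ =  (1 2)(3 6 7 5 8)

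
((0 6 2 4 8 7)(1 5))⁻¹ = (0 7 8 4 2 6)(1 5)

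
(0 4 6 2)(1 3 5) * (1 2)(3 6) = (0 4 3 5 2)(1 6)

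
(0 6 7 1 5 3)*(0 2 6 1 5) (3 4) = (0 1) (2 6 7 5 4 3) 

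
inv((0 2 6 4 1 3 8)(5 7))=(0 8 3 1 4 6 2)(5 7)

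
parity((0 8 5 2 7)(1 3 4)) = even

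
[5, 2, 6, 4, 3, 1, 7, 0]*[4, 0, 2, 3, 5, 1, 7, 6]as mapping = [0→1, 1→2, 2→7, 3→5, 4→3, 5→0, 6→6, 7→4]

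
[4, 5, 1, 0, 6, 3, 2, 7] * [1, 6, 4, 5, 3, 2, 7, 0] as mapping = [0→3, 1→2, 2→6, 3→1, 4→7, 5→5, 6→4, 7→0] 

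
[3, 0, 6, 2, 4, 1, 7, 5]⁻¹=[1, 5, 3, 0, 4, 7, 2, 6]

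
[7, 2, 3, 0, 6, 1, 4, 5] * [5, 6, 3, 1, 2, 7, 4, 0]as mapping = [0→0, 1→3, 2→1, 3→5, 4→4, 5→6, 6→2, 7→7]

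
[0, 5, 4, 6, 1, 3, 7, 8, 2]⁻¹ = [0, 4, 8, 5, 2, 1, 3, 6, 7]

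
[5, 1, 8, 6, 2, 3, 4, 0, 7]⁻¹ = [7, 1, 4, 5, 6, 0, 3, 8, 2]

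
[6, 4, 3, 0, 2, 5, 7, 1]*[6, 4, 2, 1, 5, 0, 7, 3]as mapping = [0→7, 1→5, 2→1, 3→6, 4→2, 5→0, 6→3, 7→4]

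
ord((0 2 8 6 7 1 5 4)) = 8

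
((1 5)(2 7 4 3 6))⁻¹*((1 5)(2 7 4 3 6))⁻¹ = (2 3 7 6 4)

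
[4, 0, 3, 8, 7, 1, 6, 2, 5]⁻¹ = [1, 5, 7, 2, 0, 8, 6, 4, 3]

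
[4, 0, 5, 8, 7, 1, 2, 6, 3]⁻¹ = [1, 5, 6, 8, 0, 2, 7, 4, 3]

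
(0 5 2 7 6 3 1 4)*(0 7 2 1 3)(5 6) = (0 6)(1 4 7 5)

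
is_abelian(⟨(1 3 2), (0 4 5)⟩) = yes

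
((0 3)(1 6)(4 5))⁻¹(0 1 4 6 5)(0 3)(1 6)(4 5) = (1 4 3 6 5)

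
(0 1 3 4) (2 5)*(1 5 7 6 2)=(0 5 1 3 4) (2 7 6) 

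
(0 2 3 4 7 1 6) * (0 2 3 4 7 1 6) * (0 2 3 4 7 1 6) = (0 4 6 3 1 2 7)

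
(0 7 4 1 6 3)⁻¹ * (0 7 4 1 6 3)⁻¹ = (0 6 4)(1 7 3)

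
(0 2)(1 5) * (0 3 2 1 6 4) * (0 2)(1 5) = (0 5 6 4 2 3)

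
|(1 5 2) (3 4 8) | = 3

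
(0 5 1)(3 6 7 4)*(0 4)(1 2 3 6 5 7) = (0 7)(1 4 6)(2 3 5)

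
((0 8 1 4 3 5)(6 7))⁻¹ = (0 5 3 4 1 8)(6 7)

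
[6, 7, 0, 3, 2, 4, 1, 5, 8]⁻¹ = [2, 6, 4, 3, 5, 7, 0, 1, 8]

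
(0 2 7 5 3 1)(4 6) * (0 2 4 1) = (0 4 6 1 2 7 5 3)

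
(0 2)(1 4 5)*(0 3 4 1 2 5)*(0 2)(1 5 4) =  (0 4 2 3 1 5)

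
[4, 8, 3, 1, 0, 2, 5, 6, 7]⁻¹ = [4, 3, 5, 2, 0, 6, 7, 8, 1]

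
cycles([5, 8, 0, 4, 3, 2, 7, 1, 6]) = (0 5 2)(1 8 6 7)(3 4)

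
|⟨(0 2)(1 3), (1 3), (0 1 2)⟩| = 24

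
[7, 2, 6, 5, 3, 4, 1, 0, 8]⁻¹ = [7, 6, 1, 4, 5, 3, 2, 0, 8]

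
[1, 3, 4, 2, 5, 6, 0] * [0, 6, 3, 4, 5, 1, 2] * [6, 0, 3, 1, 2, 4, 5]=[5, 2, 4, 1, 0, 3, 6]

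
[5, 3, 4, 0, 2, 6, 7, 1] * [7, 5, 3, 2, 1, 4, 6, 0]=[4, 2, 1, 7, 3, 6, 0, 5]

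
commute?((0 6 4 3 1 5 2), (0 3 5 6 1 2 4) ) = no:(0 6 4 3 1 5 2)*(0 3 5 6 1 2 4) = (0 1 6) (2 3) (4 5), (0 3 5 6 1 2 4)*(0 6 4 3 1 5 2) = (0 1) (2 3) (4 6 5) 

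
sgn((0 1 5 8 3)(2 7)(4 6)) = 1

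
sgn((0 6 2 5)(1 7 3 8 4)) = -1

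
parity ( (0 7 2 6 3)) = even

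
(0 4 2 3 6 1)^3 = (0 3)(1 2)(4 6)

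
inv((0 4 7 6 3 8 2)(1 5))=(0 2 8 3 6 7 4)(1 5)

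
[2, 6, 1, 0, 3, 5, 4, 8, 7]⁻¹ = [3, 2, 0, 4, 6, 5, 1, 8, 7]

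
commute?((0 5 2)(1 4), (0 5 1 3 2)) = no:(0 5 2)(1 4)*(0 5 1 3 2) = (0 1 4 3 2 5), (0 5 1 3 2)*(0 5 2)(1 4) = (0 2 5 4 1 3)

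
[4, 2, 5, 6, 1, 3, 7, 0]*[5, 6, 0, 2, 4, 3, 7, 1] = [4, 0, 3, 7, 6, 2, 1, 5]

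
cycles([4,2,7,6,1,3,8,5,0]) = (0 4 1 2 7 5 3 6 8)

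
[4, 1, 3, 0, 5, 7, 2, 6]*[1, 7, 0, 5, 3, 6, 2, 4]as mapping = [0→3, 1→7, 2→5, 3→1, 4→6, 5→4, 6→0, 7→2]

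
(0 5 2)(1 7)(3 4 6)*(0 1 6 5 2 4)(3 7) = (0 2 1 3)(4 5)(6 7)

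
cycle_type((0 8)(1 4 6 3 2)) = 2.5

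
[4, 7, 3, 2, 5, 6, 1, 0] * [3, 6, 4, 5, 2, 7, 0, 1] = [2, 1, 5, 4, 7, 0, 6, 3]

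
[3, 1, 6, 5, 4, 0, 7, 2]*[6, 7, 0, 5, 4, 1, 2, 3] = [5, 7, 2, 1, 4, 6, 3, 0]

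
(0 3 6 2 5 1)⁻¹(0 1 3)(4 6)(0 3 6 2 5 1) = (0 6 3)(2 4)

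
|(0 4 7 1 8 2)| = 6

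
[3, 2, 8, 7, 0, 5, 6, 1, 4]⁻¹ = [4, 7, 1, 0, 8, 5, 6, 3, 2]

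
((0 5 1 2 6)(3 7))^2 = (0 1 6 5 2)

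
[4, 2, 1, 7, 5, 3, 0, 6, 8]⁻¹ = [6, 2, 1, 5, 0, 4, 7, 3, 8]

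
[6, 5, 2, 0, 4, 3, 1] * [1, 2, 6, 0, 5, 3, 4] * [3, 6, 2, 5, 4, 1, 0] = [4, 5, 0, 6, 1, 3, 2]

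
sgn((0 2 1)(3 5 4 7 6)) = 1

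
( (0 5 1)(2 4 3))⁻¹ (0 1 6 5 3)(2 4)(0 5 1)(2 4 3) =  (0 6 1 2 5)(3 4)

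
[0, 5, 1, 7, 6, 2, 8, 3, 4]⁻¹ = [0, 2, 5, 7, 8, 1, 4, 3, 6]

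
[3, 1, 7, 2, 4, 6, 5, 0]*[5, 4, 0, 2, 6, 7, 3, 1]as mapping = [0→2, 1→4, 2→1, 3→0, 4→6, 5→3, 6→7, 7→5]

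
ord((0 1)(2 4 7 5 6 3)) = 6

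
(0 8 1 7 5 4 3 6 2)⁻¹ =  (0 2 6 3 4 5 7 1 8)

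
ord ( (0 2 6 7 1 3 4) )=7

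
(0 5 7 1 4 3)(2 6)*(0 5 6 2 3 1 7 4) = (0 6 3 5 4 1)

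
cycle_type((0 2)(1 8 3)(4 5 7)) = 2.3^2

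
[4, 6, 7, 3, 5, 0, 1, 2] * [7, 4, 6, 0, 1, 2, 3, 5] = [1, 3, 5, 0, 2, 7, 4, 6]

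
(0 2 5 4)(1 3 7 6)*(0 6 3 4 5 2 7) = (0 7 3)(1 4 6)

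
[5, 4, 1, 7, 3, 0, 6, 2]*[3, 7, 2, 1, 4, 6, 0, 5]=[6, 4, 7, 5, 1, 3, 0, 2]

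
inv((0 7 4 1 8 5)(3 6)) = (0 5 8 1 4 7)(3 6)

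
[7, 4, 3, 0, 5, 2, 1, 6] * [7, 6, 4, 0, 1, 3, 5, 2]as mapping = [0→2, 1→1, 2→0, 3→7, 4→3, 5→4, 6→6, 7→5]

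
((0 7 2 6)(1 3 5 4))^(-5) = (0 6 2 7)(1 4 5 3)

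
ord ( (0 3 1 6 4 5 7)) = 7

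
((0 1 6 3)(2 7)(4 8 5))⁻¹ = (0 3 6 1)(2 7)(4 5 8)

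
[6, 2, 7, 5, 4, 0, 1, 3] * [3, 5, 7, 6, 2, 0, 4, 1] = [4, 7, 1, 0, 2, 3, 5, 6]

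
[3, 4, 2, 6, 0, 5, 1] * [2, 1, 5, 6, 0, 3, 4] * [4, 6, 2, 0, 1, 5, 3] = [3, 4, 5, 1, 2, 0, 6]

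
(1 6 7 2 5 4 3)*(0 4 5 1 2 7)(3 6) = (0 4 6)(1 3 2)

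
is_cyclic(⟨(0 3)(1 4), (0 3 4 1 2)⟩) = no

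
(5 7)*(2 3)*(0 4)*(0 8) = (0 4 8)(2 3)(5 7)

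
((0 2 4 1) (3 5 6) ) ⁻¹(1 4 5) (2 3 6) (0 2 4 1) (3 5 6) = (0 1 6) (3 4 5) 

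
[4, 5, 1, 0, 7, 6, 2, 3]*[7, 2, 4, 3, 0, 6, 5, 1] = [0, 6, 2, 7, 1, 5, 4, 3]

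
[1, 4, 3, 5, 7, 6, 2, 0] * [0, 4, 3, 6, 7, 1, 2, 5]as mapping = [0→4, 1→7, 2→6, 3→1, 4→5, 5→2, 6→3, 7→0]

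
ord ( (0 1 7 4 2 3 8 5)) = 8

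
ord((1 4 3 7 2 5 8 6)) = 8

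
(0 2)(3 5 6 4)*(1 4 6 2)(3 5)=(0 1 4 5 2)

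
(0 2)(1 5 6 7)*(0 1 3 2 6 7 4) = (0 6 4)(1 5 7 3 2)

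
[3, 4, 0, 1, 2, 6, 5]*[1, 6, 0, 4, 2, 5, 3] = [4, 2, 1, 6, 0, 3, 5]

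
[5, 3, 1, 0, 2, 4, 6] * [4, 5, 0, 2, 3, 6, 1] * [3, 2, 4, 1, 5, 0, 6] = [6, 4, 0, 5, 3, 1, 2]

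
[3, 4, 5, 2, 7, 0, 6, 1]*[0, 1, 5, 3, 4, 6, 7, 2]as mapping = [0→3, 1→4, 2→6, 3→5, 4→2, 5→0, 6→7, 7→1]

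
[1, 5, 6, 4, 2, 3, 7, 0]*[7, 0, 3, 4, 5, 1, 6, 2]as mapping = [0→0, 1→1, 2→6, 3→5, 4→3, 5→4, 6→2, 7→7]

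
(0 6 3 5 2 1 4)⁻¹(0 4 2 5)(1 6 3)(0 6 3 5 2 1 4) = (0 1 2 6)(3 5 4)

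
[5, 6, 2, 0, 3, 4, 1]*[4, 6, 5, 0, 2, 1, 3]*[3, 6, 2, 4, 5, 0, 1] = [6, 4, 0, 5, 3, 2, 1]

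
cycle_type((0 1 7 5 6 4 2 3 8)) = 9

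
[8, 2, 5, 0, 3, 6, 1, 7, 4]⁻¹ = [3, 6, 1, 4, 8, 2, 5, 7, 0]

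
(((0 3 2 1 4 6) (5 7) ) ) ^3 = (0 1) (2 6) (3 4) (5 7) 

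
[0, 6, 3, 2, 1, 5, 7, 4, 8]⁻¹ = [0, 4, 3, 2, 7, 5, 1, 6, 8]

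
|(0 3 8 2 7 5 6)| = 7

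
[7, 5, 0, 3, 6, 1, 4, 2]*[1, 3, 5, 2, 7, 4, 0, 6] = [6, 4, 1, 2, 0, 3, 7, 5] 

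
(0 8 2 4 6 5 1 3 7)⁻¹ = (0 7 3 1 5 6 4 2 8)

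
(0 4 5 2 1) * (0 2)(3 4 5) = (0 5)(1 2)(3 4)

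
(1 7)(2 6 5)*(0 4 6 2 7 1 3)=(0 4 6 5 7 3)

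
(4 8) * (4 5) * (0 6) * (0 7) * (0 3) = (0 6 7 3) (4 8 5) 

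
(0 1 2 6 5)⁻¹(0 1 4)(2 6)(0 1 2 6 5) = (1 2 4)(5 6)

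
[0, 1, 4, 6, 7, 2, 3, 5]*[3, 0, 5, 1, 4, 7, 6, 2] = [3, 0, 4, 6, 2, 5, 1, 7]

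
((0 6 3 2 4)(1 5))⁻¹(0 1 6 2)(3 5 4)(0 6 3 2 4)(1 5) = (0 2 1)(3 4 6 5)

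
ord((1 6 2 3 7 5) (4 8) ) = 6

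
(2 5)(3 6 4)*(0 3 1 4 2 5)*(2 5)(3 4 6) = (0 4 1 6 5 2)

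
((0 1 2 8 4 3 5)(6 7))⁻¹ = (0 5 3 4 8 2 1)(6 7)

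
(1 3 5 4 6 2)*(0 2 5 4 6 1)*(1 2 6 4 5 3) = (0 6 3 5 4 2)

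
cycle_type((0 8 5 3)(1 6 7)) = 3.4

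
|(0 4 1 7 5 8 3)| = 7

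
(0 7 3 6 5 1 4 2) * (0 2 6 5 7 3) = (0 3 5 1 4 6 7)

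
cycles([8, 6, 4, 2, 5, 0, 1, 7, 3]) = (0 8 3 2 4 5)(1 6)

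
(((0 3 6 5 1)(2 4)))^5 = (2 4)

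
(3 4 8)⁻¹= (3 8 4)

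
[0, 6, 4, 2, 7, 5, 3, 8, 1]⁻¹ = [0, 8, 3, 6, 2, 5, 1, 4, 7]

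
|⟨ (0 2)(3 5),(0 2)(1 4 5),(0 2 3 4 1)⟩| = 720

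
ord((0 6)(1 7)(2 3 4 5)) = 4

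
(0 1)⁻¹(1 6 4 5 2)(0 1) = (0 6 4 5 2)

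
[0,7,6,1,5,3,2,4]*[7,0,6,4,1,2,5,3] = [7,3,5,0,2,4,6,1]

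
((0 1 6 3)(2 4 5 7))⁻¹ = (0 3 6 1)(2 7 5 4)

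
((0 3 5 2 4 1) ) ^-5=(0 3 5 2 4 1) 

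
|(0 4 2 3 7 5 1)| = 7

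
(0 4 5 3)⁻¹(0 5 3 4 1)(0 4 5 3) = (0 5 1 4 3)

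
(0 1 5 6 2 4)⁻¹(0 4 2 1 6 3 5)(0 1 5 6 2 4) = (0 4 5 2 3 6 1)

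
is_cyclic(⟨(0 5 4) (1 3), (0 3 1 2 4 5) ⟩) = no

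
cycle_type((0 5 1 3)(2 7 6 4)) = 4^2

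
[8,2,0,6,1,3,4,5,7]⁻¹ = [2,4,1,5,6,7,3,8,0]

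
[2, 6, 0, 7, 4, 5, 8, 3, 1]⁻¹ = [2, 8, 0, 7, 4, 5, 1, 3, 6]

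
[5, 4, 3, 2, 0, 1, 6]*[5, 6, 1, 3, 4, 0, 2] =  [0, 4, 3, 1, 5, 6, 2]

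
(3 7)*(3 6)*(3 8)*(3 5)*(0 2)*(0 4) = (0 2 4)(3 7 6 8 5)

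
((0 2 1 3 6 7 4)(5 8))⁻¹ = (0 4 7 6 3 1 2)(5 8)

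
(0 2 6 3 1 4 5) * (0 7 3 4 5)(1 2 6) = (0 6 4)(1 5 7 3 2)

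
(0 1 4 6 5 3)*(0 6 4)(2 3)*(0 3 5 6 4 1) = (1 3 4)(2 5)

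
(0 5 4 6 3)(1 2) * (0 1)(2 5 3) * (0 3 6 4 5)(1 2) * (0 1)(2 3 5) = (0 6)(2 5)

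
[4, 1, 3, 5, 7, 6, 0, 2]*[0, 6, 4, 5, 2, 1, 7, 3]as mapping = [0→2, 1→6, 2→5, 3→1, 4→3, 5→7, 6→0, 7→4]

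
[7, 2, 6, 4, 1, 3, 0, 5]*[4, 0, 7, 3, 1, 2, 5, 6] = [6, 7, 5, 1, 0, 3, 4, 2]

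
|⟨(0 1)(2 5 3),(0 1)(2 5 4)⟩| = 24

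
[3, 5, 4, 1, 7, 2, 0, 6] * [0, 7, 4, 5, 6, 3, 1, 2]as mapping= [0→5, 1→3, 2→6, 3→7, 4→2, 5→4, 6→0, 7→1]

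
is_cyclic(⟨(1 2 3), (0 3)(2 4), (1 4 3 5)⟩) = no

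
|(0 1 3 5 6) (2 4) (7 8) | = 10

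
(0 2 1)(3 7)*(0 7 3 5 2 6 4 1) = (0 6 4 1 7 5 2)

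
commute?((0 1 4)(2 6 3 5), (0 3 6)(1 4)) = no:(0 1 4)(2 6 3 5) * (0 3 6)(1 4) = (0 4 3 5 2), (0 3 6)(1 4) * (0 1 4)(2 6 3 5) = (0 5 2 6 1)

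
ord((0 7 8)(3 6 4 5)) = 12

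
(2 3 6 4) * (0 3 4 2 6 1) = (0 3 1)(2 4 6)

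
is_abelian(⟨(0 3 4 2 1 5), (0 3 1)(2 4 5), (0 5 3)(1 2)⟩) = no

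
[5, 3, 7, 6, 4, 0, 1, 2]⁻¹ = [5, 6, 7, 1, 4, 0, 3, 2]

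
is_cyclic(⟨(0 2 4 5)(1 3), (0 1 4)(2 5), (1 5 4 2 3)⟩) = no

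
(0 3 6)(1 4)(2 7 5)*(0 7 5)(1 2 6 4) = (0 3 4 2 5 6 7)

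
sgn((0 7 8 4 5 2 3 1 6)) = 1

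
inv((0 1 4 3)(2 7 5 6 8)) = (0 3 4 1)(2 8 6 5 7)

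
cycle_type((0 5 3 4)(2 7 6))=3.4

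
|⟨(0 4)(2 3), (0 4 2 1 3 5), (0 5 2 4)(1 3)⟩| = 720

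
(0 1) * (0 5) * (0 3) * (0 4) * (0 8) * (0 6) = (0 1 5 3 4 8 6)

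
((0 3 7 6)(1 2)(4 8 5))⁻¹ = (0 6 7 3)(1 2)(4 5 8)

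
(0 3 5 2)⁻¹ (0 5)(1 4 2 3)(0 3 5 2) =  (0 5 1 4)(2 3)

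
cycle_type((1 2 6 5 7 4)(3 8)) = 2.6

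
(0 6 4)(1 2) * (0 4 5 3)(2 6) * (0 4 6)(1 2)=(0 1)(3 4 6 5)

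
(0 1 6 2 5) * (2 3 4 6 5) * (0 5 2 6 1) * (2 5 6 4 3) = (1 5 6 2 4)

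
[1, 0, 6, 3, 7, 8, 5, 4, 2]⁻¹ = [1, 0, 8, 3, 7, 6, 2, 4, 5]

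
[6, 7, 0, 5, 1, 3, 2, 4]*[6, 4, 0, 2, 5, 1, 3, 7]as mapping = [0→3, 1→7, 2→6, 3→1, 4→4, 5→2, 6→0, 7→5]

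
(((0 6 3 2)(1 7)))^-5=(0 2 3 6)(1 7)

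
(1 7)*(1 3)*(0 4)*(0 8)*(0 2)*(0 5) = (0 4 8 2 5)(1 7 3)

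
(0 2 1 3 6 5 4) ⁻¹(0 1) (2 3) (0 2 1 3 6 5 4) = (1 6) (2 3) 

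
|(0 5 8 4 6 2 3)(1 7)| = 14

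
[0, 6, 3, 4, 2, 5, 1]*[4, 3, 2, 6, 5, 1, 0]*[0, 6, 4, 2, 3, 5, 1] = [3, 0, 1, 5, 4, 6, 2]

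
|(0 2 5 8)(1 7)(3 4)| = 4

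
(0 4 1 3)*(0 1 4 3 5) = (0 3 1 5)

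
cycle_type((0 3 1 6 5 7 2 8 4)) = 9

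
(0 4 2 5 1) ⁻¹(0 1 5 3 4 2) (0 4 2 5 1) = (0 1 3 2 5 4) 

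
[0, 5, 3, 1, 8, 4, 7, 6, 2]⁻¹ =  [0, 3, 8, 2, 5, 1, 7, 6, 4]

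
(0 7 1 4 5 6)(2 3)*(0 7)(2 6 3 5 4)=(1 2 5 3 6 7)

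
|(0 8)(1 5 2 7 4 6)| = 6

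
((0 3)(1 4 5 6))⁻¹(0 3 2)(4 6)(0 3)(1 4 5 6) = (0 2 3)(1 5)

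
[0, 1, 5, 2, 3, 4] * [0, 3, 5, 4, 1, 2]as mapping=[0→0, 1→3, 2→2, 3→5, 4→4, 5→1]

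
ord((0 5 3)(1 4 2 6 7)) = 15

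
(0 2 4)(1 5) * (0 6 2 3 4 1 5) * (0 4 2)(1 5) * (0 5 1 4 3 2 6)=(0 2 1 3 6 5 4)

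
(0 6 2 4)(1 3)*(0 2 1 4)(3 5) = (0 6 1 5 3 4 2)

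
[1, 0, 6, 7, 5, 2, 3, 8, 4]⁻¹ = [1, 0, 5, 6, 8, 4, 2, 3, 7]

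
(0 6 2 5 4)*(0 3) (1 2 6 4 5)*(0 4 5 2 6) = (0 5 2 1 6) (3 4) 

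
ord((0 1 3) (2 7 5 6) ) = 12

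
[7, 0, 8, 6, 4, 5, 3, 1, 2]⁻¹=[1, 7, 8, 6, 4, 5, 3, 0, 2]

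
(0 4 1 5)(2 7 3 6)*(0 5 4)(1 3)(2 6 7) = (1 4 3 7)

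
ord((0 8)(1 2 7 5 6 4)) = 6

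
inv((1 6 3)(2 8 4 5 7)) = (1 3 6)(2 7 5 4 8)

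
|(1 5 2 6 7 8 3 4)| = 8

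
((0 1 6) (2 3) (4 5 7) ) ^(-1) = (0 6 1) (2 3) (4 7 5) 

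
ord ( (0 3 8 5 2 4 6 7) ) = 8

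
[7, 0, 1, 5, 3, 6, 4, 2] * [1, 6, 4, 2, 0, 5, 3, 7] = [7, 1, 6, 5, 2, 3, 0, 4]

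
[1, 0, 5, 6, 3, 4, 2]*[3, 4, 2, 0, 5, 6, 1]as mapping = [0→4, 1→3, 2→6, 3→1, 4→0, 5→5, 6→2]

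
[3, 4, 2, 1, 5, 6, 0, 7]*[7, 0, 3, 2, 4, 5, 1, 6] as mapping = [0→2, 1→4, 2→3, 3→0, 4→5, 5→1, 6→7, 7→6] 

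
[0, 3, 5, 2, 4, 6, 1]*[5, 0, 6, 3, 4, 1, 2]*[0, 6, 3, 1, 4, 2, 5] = [2, 1, 6, 5, 4, 3, 0]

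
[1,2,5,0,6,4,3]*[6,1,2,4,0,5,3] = [1,2,5,6,3,0,4]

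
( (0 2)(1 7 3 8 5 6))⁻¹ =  (0 2)(1 6 5 8 3 7)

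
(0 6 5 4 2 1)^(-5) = (0 6 5 4 2 1)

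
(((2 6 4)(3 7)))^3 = (3 7)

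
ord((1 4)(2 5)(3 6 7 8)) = 4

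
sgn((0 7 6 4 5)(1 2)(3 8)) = 1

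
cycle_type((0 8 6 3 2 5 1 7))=8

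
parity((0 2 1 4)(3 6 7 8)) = even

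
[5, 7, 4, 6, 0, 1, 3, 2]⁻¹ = [4, 5, 7, 6, 2, 0, 3, 1]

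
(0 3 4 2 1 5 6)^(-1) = (0 6 5 1 2 4 3)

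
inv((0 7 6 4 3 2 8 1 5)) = (0 5 1 8 2 3 4 6 7)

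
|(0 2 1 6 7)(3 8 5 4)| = 20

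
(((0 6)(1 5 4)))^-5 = (0 6)(1 5 4)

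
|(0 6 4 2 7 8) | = 6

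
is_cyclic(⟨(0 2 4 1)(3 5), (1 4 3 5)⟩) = no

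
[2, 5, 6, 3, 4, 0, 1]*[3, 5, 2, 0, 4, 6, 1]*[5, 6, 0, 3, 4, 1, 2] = [0, 2, 6, 5, 4, 3, 1] 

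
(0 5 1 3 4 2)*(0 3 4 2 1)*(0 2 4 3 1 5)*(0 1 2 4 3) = (0 1)(4 5)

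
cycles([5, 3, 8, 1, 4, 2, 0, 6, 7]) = (0 5 2 8 7 6)(1 3)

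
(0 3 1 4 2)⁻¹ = (0 2 4 1 3)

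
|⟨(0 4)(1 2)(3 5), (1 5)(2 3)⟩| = 4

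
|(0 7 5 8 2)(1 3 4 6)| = 20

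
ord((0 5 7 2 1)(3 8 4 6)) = 20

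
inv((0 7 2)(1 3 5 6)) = (0 2 7)(1 6 5 3)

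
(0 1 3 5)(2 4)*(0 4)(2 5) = (0 1 3 2)(4 5)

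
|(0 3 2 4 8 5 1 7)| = 8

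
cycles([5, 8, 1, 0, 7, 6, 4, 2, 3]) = (0 5 6 4 7 2 1 8 3)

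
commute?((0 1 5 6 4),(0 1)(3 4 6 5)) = no:(0 1 5 6 4) * (0 1)(3 4 6 5) = (1 3 4),(0 1)(3 4 6 5) * (0 1 5 6 4) = (0 5 3)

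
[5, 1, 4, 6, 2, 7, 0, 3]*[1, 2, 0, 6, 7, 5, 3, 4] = [5, 2, 7, 3, 0, 4, 1, 6]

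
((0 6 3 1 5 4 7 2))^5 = (0 4 3 2 5 6 7 1)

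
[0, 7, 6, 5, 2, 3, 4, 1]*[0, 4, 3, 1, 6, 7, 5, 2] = [0, 2, 5, 7, 3, 1, 6, 4]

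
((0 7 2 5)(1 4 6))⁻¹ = (0 5 2 7)(1 6 4)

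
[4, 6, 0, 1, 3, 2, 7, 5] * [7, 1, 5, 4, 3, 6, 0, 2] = [3, 0, 7, 1, 4, 5, 2, 6]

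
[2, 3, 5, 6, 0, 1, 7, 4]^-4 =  [3, 4, 6, 0, 1, 7, 2, 5]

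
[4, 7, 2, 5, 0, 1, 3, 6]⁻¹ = [4, 5, 2, 6, 0, 3, 7, 1]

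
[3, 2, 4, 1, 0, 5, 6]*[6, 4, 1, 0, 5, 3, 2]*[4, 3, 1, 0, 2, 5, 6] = [4, 3, 5, 2, 6, 0, 1]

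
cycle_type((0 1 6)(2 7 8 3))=3.4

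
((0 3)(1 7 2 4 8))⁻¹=(0 3)(1 8 4 2 7)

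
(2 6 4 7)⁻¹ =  (2 7 4 6)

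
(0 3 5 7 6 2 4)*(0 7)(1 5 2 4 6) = (0 3 2 6 4 7 1 5)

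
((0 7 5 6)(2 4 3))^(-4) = (2 3 4)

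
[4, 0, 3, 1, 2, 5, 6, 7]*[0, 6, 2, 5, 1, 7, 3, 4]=[1, 0, 5, 6, 2, 7, 3, 4]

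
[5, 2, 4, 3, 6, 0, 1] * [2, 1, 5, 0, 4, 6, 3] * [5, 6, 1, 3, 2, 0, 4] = [4, 0, 2, 5, 3, 1, 6]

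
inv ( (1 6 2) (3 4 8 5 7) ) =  (1 2 6) (3 7 5 8 4) 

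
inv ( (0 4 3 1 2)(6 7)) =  (0 2 1 3 4)(6 7)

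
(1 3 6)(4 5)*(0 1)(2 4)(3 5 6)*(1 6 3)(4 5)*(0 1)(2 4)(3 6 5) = (0 5 4 6 1 2 3)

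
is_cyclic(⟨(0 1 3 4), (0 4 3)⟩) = no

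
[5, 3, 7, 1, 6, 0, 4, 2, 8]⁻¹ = [5, 3, 7, 1, 6, 0, 4, 2, 8]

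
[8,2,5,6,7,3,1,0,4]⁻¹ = [7,6,1,5,8,2,3,4,0]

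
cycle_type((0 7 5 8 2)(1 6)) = 2.5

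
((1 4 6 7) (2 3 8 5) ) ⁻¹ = (1 7 6 4) (2 5 8 3) 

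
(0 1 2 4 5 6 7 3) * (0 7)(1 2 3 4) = (0 2 1 3 7 4 5 6)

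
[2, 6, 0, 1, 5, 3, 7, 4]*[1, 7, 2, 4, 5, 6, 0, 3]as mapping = [0→2, 1→0, 2→1, 3→7, 4→6, 5→4, 6→3, 7→5]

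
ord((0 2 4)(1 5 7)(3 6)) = 6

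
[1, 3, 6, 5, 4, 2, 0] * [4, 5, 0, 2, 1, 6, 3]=[5, 2, 3, 6, 1, 0, 4]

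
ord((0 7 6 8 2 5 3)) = 7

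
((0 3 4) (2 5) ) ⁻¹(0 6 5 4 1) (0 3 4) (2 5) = (0 1 3 6 2) 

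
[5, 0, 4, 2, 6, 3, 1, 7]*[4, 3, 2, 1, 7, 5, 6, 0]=[5, 4, 7, 2, 6, 1, 3, 0]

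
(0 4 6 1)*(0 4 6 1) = (0 6)(1 4)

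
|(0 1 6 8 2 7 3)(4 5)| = 14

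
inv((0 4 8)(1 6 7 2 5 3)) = (0 8 4)(1 3 5 2 7 6)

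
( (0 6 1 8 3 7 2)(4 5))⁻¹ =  (0 2 7 3 8 1 6)(4 5)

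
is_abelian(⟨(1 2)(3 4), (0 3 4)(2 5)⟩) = no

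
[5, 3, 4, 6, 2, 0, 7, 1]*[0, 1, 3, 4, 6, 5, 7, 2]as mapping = [0→5, 1→4, 2→6, 3→7, 4→3, 5→0, 6→2, 7→1]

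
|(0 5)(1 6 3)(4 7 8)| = 6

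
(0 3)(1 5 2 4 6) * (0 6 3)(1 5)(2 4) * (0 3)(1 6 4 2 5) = (0 3 4)(1 6)(2 5)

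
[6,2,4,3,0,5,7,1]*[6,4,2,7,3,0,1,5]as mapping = [0→1,1→2,2→3,3→7,4→6,5→0,6→5,7→4]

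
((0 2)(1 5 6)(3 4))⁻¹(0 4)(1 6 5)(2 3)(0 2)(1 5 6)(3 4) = (0 4)(1 6 5)(2 3)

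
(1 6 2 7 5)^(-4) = (1 6 2 7 5)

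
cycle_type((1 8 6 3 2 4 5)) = 7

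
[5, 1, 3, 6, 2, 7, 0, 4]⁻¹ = [6, 1, 4, 2, 7, 0, 3, 5]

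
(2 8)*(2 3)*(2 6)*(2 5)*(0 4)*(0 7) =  (0 4 7)(2 8 3 6 5)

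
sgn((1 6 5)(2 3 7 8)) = -1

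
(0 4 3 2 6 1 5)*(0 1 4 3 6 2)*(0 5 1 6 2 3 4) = (0 4 2 3 5 6)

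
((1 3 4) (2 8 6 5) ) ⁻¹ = (1 4 3) (2 5 6 8) 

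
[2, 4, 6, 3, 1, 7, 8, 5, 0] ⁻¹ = [8, 4, 0, 3, 1, 7, 2, 5, 6] 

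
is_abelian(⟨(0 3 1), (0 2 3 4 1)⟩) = no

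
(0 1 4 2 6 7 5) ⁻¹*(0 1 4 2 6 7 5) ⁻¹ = (0 7 2 1 5 6 4) 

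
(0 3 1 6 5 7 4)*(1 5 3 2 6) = (0 2 6 3 5 7 4)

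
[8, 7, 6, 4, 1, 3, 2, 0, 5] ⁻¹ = [7, 4, 6, 5, 3, 8, 2, 1, 0] 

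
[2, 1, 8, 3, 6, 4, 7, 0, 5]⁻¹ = [7, 1, 0, 3, 5, 8, 4, 6, 2]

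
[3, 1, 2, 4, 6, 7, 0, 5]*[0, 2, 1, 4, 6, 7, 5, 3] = [4, 2, 1, 6, 5, 3, 0, 7]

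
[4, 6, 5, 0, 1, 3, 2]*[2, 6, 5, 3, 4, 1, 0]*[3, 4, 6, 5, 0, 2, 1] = [0, 3, 4, 6, 1, 5, 2]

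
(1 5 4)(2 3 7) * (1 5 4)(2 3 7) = (1 4 5)(2 7 3)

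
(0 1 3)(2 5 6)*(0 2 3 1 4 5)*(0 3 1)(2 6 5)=(0 4 2 3 6 1)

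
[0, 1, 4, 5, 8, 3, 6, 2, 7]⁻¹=[0, 1, 7, 5, 2, 3, 6, 8, 4]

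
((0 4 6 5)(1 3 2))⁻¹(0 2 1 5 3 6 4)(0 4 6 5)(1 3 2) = (0 2 5 6 4 1 3)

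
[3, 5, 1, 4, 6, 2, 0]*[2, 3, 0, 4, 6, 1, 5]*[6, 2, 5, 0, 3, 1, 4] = [3, 2, 0, 4, 1, 6, 5]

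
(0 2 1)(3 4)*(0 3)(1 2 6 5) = (0 6 5 1 3 4)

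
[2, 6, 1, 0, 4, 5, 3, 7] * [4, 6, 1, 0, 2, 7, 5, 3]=[1, 5, 6, 4, 2, 7, 0, 3] 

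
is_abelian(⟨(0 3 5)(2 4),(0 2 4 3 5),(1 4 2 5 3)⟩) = no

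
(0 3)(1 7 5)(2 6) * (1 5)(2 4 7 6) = (0 3)(1 6 4 7)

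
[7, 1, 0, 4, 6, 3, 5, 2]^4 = [7, 1, 0, 3, 4, 5, 6, 2]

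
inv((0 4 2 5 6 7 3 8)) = (0 8 3 7 6 5 2 4)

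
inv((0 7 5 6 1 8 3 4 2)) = (0 2 4 3 8 1 6 5 7)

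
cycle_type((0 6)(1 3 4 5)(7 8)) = 2^2.4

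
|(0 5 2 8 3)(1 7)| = 10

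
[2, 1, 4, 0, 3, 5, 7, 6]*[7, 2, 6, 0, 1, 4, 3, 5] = [6, 2, 1, 7, 0, 4, 5, 3]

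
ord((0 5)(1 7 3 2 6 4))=6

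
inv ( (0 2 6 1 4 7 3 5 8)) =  (0 8 5 3 7 4 1 6 2)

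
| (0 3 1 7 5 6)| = 6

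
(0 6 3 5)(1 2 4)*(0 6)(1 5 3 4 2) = (4 5 6)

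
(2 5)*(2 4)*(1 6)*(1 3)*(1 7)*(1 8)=(1 6 3 7 8)(2 5 4)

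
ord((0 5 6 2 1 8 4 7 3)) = 9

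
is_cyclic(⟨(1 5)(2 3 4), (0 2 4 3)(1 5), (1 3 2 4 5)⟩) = no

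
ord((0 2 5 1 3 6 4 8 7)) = 9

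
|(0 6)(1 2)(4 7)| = 2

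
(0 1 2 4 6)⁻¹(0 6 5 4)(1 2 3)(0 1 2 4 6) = (0 5 6 1)(2 4 3)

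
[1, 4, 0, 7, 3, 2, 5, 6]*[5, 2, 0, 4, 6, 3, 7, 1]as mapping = [0→2, 1→6, 2→5, 3→1, 4→4, 5→0, 6→3, 7→7]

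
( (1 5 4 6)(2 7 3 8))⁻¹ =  (1 6 4 5)(2 8 3 7)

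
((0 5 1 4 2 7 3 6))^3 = (0 4 3 5 2 6 1 7)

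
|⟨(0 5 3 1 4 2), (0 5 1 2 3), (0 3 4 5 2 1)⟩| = 720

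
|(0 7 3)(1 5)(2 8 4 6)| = 12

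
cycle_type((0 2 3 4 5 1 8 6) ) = 8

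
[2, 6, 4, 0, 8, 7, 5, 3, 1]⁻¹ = [3, 8, 0, 7, 2, 6, 1, 5, 4]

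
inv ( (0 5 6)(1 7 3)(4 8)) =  (0 6 5)(1 3 7)(4 8)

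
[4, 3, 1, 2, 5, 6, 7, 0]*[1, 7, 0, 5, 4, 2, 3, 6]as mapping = [0→4, 1→5, 2→7, 3→0, 4→2, 5→3, 6→6, 7→1]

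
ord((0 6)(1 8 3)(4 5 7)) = 6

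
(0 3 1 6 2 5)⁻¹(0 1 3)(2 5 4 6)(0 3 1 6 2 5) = (0 4 2 5)(1 3 6)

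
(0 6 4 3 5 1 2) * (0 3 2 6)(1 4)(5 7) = (1 6)(2 3 7 5 4)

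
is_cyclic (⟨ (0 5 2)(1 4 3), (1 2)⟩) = no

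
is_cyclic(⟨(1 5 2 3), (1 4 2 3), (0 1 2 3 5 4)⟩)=no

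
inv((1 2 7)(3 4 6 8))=(1 7 2)(3 8 6 4)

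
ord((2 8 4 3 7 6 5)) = 7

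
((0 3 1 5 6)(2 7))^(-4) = (0 3 1 5 6)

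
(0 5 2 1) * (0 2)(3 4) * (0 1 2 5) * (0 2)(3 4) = (0 2)(1 5)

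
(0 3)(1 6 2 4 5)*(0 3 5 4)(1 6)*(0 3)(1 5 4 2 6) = (0 4 2 3)(1 5)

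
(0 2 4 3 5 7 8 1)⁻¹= (0 1 8 7 5 3 4 2)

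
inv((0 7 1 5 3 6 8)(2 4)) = (0 8 6 3 5 1 7)(2 4)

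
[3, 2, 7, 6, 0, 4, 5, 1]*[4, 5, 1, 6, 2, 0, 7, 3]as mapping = [0→6, 1→1, 2→3, 3→7, 4→4, 5→2, 6→0, 7→5]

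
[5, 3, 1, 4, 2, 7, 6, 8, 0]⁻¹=[8, 2, 4, 1, 3, 0, 6, 5, 7]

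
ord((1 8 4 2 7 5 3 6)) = 8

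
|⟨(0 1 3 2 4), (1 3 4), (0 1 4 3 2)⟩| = 60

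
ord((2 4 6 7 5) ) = 5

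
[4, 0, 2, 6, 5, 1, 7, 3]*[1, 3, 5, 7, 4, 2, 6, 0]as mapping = [0→4, 1→1, 2→5, 3→6, 4→2, 5→3, 6→0, 7→7]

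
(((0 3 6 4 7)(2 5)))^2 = (0 6 7 3 4)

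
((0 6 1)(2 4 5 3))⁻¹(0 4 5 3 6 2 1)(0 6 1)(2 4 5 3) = (0 6 5 3 2 1 4)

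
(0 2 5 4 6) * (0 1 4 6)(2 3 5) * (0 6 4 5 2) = (0 3 2)(1 5 4 6)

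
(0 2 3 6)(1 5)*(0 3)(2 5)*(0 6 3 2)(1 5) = (0 1)(2 6)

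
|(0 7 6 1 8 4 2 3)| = 8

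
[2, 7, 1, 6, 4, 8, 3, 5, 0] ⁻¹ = [8, 2, 0, 6, 4, 7, 3, 1, 5] 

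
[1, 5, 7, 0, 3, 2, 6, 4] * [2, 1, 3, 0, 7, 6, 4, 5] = [1, 6, 5, 2, 0, 3, 4, 7]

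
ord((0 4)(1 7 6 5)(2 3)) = 4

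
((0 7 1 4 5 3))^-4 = (0 1 5)(3 7 4)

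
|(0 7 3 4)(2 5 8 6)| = 4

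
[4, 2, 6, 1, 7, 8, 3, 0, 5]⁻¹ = [7, 3, 1, 6, 0, 8, 2, 4, 5]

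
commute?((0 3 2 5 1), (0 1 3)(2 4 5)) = no:(0 3 2 5 1) * (0 1 3)(2 4 5) = (3 4 5), (0 1 3)(2 4 5) * (0 3 2 5 1) = (1 2 4)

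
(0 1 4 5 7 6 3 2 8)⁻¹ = (0 8 2 3 6 7 5 4 1)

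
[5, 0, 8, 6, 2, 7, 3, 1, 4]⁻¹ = [1, 7, 4, 6, 8, 0, 3, 5, 2]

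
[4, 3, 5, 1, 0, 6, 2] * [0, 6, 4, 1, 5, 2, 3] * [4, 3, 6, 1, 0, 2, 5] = [2, 3, 6, 5, 4, 1, 0]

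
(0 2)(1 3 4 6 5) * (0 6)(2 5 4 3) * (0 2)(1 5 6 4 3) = (0 6 3 1)(2 4)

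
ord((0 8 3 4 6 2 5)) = 7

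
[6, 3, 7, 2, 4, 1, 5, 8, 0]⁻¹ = [8, 5, 3, 1, 4, 6, 0, 2, 7]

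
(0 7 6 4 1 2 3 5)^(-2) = (0 3 1 6)(2 4 7 5)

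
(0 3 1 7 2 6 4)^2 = (0 1 2 4 3 7 6)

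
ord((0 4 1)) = 3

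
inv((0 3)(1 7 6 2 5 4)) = (0 3)(1 4 5 2 6 7)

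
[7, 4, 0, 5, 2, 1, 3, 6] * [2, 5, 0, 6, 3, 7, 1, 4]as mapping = [0→4, 1→3, 2→2, 3→7, 4→0, 5→5, 6→6, 7→1]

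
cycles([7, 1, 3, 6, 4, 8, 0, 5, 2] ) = (0 7 5 8 2 3 6)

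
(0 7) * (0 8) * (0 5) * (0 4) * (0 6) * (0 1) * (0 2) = (0 7 8 5 4 6 1 2)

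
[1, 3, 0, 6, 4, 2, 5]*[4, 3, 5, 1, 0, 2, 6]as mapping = [0→3, 1→1, 2→4, 3→6, 4→0, 5→5, 6→2]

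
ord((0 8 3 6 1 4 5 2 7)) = 9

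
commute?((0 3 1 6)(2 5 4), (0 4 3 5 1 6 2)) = no:(0 3 1 6)(2 5 4)*(0 4 3 5 1 6 2) = (0 5 3 6 4)(1 2), (0 4 3 5 1 6 2)*(0 3 1 6)(2 5 4) = (0 2 3 4 1)(5 6)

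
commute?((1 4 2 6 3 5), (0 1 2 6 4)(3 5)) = no:(1 4 2 6 3 5) * (0 1 2 6 4)(3 5) = (0 1)(2 4 6 5), (0 1 2 6 4)(3 5) * (1 4 2 6 3 5) = (0 4)(1 6 2 3)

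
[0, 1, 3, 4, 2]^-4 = [0, 1, 4, 2, 3]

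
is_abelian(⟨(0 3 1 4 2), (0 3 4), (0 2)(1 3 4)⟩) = no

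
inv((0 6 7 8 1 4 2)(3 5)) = (0 2 4 1 8 7 6)(3 5)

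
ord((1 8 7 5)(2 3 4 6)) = 4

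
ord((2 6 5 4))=4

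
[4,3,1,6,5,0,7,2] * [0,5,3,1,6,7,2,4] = [6,1,5,2,7,0,4,3]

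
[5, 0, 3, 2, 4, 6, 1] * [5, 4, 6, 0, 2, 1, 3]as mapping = [0→1, 1→5, 2→0, 3→6, 4→2, 5→3, 6→4]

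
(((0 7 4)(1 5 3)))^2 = (0 4 7)(1 3 5)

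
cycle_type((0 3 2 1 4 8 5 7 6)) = 9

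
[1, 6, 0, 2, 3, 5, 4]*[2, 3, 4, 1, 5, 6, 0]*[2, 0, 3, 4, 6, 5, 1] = [4, 2, 3, 6, 0, 1, 5]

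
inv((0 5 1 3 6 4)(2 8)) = (0 4 6 3 1 5)(2 8)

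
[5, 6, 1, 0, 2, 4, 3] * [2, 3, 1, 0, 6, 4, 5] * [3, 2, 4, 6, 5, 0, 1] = [5, 0, 6, 4, 2, 1, 3]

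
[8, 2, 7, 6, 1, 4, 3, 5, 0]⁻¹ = [8, 4, 1, 6, 5, 7, 3, 2, 0]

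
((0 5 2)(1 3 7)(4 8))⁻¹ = (0 2 5)(1 7 3)(4 8)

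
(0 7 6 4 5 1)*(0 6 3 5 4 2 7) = (1 6 2 7 3 5)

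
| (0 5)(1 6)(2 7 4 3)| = 4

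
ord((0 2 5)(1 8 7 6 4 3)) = 6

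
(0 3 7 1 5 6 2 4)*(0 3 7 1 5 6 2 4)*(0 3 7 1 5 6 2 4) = (0 1 2 3 5 4 7 6)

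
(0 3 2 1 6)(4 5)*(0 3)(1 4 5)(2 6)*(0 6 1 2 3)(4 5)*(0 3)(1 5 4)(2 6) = (0 2 4 6 3 5 1)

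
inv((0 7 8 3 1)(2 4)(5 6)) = (0 1 3 8 7)(2 4)(5 6)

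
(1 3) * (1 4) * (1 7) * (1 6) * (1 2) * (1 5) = (1 3 4 7 6 2 5)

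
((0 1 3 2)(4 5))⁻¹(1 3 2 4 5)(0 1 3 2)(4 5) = (0 5 4 3 2)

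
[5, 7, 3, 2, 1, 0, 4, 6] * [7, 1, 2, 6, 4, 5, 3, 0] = [5, 0, 6, 2, 1, 7, 4, 3]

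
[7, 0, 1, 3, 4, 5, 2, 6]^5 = [0, 1, 2, 3, 4, 5, 6, 7]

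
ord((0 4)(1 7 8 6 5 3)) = 6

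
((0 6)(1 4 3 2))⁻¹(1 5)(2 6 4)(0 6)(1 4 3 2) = (0 3 1)(4 5)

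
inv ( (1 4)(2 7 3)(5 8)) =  (1 4)(2 3 7)(5 8)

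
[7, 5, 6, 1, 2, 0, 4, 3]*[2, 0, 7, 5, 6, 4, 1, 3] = [3, 4, 1, 0, 7, 2, 6, 5]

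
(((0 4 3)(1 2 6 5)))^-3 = (1 2 6 5)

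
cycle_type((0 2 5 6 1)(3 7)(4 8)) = 2^2.5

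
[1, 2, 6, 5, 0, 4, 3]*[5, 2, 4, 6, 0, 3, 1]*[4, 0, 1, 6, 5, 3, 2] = [1, 5, 0, 6, 3, 4, 2]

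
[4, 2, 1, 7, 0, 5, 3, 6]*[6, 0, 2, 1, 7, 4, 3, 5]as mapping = [0→7, 1→2, 2→0, 3→5, 4→6, 5→4, 6→1, 7→3]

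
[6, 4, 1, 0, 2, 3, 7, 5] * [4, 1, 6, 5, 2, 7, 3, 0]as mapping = [0→3, 1→2, 2→1, 3→4, 4→6, 5→5, 6→0, 7→7]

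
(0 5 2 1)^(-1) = (0 1 2 5)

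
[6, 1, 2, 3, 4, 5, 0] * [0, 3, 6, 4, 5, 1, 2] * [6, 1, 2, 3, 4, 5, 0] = [2, 3, 0, 4, 5, 1, 6]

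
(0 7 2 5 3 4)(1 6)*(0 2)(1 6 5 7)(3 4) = (0 1 5 4 2 7)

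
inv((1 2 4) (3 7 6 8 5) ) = (1 4 2) (3 5 8 6 7) 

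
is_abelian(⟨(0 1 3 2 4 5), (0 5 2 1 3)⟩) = no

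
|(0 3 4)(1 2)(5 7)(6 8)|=6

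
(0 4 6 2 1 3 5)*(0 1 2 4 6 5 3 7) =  (0 6 4 5 1 7) 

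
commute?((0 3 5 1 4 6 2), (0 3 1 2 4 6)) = no:(0 3 5 1 4 6 2) * (0 3 1 2 4 6) = (0 1 6 4)(2 3 5), (0 3 1 2 4 6) * (0 3 5 1 4 6 2) = (0 5 1)(2 6 3 4)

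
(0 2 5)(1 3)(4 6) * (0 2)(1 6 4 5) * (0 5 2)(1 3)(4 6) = (0 5)(2 3 4 6)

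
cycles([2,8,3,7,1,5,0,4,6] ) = (0 2 3 7 4 1 8 6)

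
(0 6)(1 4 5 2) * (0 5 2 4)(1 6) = (0 1)(2 6 5 4)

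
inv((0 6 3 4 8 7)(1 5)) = (0 7 8 4 3 6)(1 5)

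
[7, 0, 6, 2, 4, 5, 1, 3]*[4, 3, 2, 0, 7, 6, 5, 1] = [1, 4, 5, 2, 7, 6, 3, 0]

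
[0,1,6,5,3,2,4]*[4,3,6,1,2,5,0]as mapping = [0→4,1→3,2→0,3→5,4→1,5→6,6→2]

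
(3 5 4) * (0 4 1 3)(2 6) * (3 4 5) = (0 5 1 4)(2 6)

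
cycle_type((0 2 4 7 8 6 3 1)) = 8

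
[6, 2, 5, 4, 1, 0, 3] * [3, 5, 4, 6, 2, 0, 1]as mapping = [0→1, 1→4, 2→0, 3→2, 4→5, 5→3, 6→6]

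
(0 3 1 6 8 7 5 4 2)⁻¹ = (0 2 4 5 7 8 6 1 3)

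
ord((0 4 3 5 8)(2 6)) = 10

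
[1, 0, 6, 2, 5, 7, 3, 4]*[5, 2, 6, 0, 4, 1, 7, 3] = [2, 5, 7, 6, 1, 3, 0, 4]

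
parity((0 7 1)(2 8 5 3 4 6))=odd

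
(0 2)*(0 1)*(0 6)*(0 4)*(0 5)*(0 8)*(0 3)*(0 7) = (0 2 1 6 4 5 8 3 7)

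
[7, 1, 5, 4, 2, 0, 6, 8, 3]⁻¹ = [5, 1, 4, 8, 3, 2, 6, 0, 7]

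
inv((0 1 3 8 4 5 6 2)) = (0 2 6 5 4 8 3 1)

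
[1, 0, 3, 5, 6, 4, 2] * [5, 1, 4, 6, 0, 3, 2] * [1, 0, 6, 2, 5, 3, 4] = [0, 3, 4, 2, 6, 1, 5]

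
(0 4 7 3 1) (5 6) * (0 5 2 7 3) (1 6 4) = (0 1 5 4 3 6 2 7) 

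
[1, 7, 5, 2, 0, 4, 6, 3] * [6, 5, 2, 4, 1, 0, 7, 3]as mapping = [0→5, 1→3, 2→0, 3→2, 4→6, 5→1, 6→7, 7→4]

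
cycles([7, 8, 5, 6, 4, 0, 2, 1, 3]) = (0 7 1 8 3 6 2 5)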